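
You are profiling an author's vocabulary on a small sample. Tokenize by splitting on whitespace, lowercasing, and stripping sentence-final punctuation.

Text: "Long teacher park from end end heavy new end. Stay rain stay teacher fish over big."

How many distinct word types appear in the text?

Distinct types: {big, end, fish, from, heavy, long, new, over, park, rain, stay, teacher}
V = 12

12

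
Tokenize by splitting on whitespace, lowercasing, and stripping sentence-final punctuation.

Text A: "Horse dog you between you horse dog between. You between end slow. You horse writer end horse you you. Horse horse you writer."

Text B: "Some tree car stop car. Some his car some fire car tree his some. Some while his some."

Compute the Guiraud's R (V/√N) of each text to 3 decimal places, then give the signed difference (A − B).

A: V=7, N=23, R=1.460
B: V=7, N=18, R=1.650
Difference = 1.460 − 1.650 = -0.190

-0.190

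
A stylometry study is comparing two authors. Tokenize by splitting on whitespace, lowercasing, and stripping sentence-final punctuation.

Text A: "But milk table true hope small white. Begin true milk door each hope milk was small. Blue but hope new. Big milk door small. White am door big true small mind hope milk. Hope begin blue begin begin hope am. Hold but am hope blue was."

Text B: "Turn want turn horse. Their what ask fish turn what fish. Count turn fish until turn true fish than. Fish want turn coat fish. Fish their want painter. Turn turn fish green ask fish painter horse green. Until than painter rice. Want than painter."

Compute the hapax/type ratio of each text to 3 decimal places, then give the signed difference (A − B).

A: hapax=5, V=17, ratio=0.294
B: hapax=4, V=15, ratio=0.267
Difference = 0.294 − 0.267 = 0.027

0.027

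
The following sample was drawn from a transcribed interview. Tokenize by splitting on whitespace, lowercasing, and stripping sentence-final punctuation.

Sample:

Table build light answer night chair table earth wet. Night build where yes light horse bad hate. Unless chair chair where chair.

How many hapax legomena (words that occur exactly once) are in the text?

8

Frequencies: chair:4, table:2, build:2, light:2, night:2, where:2, answer:1, earth:1, wet:1, yes:1, horse:1, bad:1, hate:1, unless:1
Hapax (freq=1): answer, bad, earth, hate, horse, unless, wet, yes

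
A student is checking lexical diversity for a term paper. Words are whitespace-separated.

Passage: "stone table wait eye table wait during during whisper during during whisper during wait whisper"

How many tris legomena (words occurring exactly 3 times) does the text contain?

Frequencies: during:5, wait:3, whisper:3, table:2, stone:1, eye:1
Words with frequency 3: wait, whisper

2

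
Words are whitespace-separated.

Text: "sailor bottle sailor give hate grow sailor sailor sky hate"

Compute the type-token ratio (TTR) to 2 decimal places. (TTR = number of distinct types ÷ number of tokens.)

0.60

N = 10 tokens, V = 6 types.
TTR = V / N = 6 / 10 = 0.60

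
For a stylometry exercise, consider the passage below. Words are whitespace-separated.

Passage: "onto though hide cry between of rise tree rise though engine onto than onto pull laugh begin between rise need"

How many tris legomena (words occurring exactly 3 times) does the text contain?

2

Frequencies: onto:3, rise:3, though:2, between:2, hide:1, cry:1, of:1, tree:1, engine:1, than:1, pull:1, laugh:1, begin:1, need:1
Words with frequency 3: onto, rise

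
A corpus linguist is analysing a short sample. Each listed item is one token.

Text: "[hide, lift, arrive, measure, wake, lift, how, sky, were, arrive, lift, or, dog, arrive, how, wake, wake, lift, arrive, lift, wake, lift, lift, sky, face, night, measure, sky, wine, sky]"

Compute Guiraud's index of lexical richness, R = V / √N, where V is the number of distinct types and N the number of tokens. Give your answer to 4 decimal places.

N = 30, V = 13.
√N = 5.477226
R = 13 / 5.477226 = 2.3735

2.3735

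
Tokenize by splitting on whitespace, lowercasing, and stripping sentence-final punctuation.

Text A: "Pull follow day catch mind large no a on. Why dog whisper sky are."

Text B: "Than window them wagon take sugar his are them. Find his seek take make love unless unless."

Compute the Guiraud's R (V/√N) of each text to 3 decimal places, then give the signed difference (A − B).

0.589

A: V=14, N=14, R=3.742
B: V=13, N=17, R=3.153
Difference = 3.742 − 3.153 = 0.589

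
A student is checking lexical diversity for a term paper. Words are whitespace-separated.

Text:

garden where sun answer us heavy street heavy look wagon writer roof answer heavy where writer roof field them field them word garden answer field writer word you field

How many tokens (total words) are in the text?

Tokens: garden, where, sun, answer, us, heavy, street, heavy, look, wagon, writer, roof, answer, heavy, where, writer, roof, field, them, field, them, word, garden, answer, field, writer, word, you, field
N = 29

29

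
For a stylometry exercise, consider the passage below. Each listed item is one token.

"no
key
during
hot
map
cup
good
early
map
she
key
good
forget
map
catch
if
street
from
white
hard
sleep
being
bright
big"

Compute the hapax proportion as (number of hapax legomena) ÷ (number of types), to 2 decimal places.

Frequencies: map:3, key:2, good:2, no:1, during:1, hot:1, cup:1, early:1, she:1, forget:1, catch:1, if:1, street:1, from:1, white:1, hard:1, sleep:1, being:1, bright:1, big:1
Hapax count = 17; type count = 20.
Ratio = 17 / 20 = 0.85

0.85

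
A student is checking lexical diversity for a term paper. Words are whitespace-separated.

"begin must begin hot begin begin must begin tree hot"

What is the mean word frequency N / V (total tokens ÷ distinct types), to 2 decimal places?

N = 10 tokens, V = 4 types.
Mean frequency = N / V = 10 / 4 = 2.50

2.50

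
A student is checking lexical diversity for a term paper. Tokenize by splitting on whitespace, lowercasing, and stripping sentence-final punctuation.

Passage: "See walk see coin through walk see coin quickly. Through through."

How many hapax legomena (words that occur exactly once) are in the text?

1

Frequencies: see:3, through:3, walk:2, coin:2, quickly:1
Hapax (freq=1): quickly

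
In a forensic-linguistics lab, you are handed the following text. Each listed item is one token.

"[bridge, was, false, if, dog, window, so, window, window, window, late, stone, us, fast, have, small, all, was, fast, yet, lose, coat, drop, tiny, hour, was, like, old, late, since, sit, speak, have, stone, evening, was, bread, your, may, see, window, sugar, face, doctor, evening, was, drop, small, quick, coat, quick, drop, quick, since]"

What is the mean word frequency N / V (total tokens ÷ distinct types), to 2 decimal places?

N = 54 tokens, V = 34 types.
Mean frequency = N / V = 54 / 34 = 1.59

1.59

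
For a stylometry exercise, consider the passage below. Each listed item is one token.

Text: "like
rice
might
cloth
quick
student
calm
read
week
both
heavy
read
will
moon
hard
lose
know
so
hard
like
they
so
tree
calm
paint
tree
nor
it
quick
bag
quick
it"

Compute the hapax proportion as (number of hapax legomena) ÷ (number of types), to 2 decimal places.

Frequencies: quick:3, like:2, calm:2, read:2, hard:2, so:2, tree:2, it:2, rice:1, might:1, cloth:1, student:1, week:1, both:1, heavy:1, will:1, moon:1, lose:1, know:1, they:1, … (3 more, each freq 1)
Hapax count = 15; type count = 23.
Ratio = 15 / 23 = 0.65

0.65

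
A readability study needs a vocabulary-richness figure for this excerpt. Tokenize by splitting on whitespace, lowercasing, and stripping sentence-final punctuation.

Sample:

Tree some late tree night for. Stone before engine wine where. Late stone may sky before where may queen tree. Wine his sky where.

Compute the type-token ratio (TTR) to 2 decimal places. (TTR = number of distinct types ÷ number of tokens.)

0.58

N = 24 tokens, V = 14 types.
TTR = V / N = 14 / 24 = 0.58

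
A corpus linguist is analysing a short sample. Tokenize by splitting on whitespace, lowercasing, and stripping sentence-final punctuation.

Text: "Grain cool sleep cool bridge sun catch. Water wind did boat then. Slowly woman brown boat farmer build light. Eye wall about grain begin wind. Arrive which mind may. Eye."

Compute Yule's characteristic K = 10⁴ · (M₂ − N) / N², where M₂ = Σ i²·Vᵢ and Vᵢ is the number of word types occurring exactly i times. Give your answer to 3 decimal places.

111.111

Frequencies: grain:2, cool:2, wind:2, boat:2, eye:2, sleep:1, bridge:1, sun:1, catch:1, water:1, did:1, then:1, slowly:1, woman:1, brown:1, farmer:1, build:1, light:1, wall:1, about:1, … (5 more, each freq 1)
N = 30. Frequency spectrum: V_1=20, V_2=5
M₂ = 1²·20 + 2²·5 = 40
K = 10000 × (40 − 30) / 30² = 111.111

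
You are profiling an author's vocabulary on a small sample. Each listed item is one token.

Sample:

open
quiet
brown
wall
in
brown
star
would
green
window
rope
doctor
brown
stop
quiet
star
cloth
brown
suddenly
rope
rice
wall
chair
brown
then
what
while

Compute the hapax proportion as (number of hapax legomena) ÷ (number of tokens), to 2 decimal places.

0.52

Frequencies: brown:5, quiet:2, wall:2, star:2, rope:2, open:1, in:1, would:1, green:1, window:1, doctor:1, stop:1, cloth:1, suddenly:1, rice:1, chair:1, then:1, what:1, while:1
Hapax count = 14; token count = 27.
Ratio = 14 / 27 = 0.52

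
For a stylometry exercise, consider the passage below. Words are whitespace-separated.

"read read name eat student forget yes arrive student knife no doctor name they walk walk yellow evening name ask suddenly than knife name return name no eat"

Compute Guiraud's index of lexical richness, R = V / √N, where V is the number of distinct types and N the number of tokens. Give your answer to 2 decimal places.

3.40

N = 28, V = 18.
√N = 5.291503
R = 18 / 5.291503 = 3.40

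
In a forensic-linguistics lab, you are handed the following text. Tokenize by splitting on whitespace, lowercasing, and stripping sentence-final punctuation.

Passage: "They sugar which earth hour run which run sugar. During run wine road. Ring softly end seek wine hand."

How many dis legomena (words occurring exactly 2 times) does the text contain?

Frequencies: run:3, sugar:2, which:2, wine:2, they:1, earth:1, hour:1, during:1, road:1, ring:1, softly:1, end:1, seek:1, hand:1
Words with frequency 2: sugar, which, wine

3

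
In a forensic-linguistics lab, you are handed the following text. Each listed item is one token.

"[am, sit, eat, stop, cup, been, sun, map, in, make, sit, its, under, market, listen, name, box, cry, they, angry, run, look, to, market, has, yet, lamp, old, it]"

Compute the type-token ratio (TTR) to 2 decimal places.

0.93

N = 29 tokens, V = 27 types.
TTR = V / N = 27 / 29 = 0.93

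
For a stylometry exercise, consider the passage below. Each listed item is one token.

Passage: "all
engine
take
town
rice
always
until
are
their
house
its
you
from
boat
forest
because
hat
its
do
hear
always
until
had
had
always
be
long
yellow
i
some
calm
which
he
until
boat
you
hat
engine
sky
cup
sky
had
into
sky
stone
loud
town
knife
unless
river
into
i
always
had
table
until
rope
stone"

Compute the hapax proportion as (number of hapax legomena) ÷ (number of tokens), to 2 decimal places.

Frequencies: always:4, until:4, had:4, sky:3, engine:2, town:2, its:2, you:2, boat:2, hat:2, i:2, into:2, stone:2, all:1, take:1, rice:1, are:1, their:1, house:1, from:1, … (18 more, each freq 1)
Hapax count = 25; token count = 58.
Ratio = 25 / 58 = 0.43

0.43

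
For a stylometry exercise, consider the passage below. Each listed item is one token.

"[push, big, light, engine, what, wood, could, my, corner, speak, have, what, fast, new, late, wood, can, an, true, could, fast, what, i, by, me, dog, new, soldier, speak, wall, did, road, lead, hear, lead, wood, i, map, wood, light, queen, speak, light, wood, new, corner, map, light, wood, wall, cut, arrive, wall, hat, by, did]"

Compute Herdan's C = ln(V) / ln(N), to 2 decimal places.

0.86

N = 56, V = 32.
ln(V) = 3.465736, ln(N) = 4.025352
C = 3.465736 / 4.025352 = 0.86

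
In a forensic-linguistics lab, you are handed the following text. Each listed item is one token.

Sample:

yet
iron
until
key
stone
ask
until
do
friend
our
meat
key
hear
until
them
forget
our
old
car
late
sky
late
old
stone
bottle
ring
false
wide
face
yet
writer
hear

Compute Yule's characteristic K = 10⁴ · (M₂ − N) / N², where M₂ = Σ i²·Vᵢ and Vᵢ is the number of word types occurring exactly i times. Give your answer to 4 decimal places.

Frequencies: until:3, yet:2, key:2, stone:2, our:2, hear:2, old:2, late:2, iron:1, ask:1, do:1, friend:1, meat:1, them:1, forget:1, car:1, sky:1, bottle:1, ring:1, false:1, … (3 more, each freq 1)
N = 32. Frequency spectrum: V_1=15, V_2=7, V_3=1
M₂ = 1²·15 + 2²·7 + 3²·1 = 52
K = 10000 × (52 − 32) / 32² = 195.3125

195.3125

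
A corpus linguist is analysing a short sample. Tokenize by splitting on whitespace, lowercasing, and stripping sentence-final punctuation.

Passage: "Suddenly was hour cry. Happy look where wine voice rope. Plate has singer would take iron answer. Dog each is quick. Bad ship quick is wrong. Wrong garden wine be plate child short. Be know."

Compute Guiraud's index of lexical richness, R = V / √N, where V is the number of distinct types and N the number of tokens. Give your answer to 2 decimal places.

N = 35, V = 29.
√N = 5.916080
R = 29 / 5.916080 = 4.90

4.90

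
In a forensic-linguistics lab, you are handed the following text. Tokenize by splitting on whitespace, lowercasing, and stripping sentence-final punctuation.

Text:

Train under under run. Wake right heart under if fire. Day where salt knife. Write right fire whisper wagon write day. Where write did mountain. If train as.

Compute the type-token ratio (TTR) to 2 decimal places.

0.64

N = 28 tokens, V = 18 types.
TTR = V / N = 18 / 28 = 0.64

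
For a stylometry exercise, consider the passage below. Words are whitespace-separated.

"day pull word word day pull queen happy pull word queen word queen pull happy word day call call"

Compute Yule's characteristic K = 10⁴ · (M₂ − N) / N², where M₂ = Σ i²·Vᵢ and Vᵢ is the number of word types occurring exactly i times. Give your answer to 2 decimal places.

1329.64

Frequencies: word:5, pull:4, day:3, queen:3, happy:2, call:2
N = 19. Frequency spectrum: V_2=2, V_3=2, V_4=1, V_5=1
M₂ = 2²·2 + 3²·2 + 4²·1 + 5²·1 = 67
K = 10000 × (67 − 19) / 19² = 1329.64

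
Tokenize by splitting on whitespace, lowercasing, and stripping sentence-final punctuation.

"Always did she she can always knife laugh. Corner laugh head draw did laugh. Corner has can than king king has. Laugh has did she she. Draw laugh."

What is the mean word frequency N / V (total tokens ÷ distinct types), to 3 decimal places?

2.333

N = 28 tokens, V = 12 types.
Mean frequency = N / V = 28 / 12 = 2.333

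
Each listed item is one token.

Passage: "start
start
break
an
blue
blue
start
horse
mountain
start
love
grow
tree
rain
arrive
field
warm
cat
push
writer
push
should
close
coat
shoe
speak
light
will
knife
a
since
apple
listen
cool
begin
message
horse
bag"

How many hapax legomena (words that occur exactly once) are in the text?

Frequencies: start:4, blue:2, horse:2, push:2, break:1, an:1, mountain:1, love:1, grow:1, tree:1, rain:1, arrive:1, field:1, warm:1, cat:1, writer:1, should:1, close:1, coat:1, shoe:1, … (12 more, each freq 1)
Hapax (freq=1): a, an, apple, arrive, bag, begin, break, cat, close, coat, cool, field, grow, knife, light, listen, love, message, mountain, rain, shoe, should, since, speak, tree, warm, will, writer

28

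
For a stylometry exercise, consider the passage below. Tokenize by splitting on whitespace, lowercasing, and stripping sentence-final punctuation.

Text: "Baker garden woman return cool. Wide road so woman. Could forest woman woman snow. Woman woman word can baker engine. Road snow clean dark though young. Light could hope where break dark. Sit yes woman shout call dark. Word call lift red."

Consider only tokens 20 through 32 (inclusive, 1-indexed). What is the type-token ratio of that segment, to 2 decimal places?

Segment tokens 20–32: engine, road, snow, clean, dark, though, young, light, could, hope, where, break, dark
Segment N = 13, segment V = 12.
TTR = 12 / 13 = 0.92

0.92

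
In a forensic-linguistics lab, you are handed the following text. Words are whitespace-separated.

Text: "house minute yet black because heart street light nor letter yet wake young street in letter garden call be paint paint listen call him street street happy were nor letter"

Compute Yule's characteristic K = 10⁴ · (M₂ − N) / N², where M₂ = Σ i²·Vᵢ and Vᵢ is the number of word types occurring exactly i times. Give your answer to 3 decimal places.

Frequencies: street:4, letter:3, yet:2, nor:2, call:2, paint:2, house:1, minute:1, black:1, because:1, heart:1, light:1, wake:1, young:1, in:1, garden:1, be:1, listen:1, him:1, happy:1, … (1 more, each freq 1)
N = 30. Frequency spectrum: V_1=15, V_2=4, V_3=1, V_4=1
M₂ = 1²·15 + 2²·4 + 3²·1 + 4²·1 = 56
K = 10000 × (56 − 30) / 30² = 288.889

288.889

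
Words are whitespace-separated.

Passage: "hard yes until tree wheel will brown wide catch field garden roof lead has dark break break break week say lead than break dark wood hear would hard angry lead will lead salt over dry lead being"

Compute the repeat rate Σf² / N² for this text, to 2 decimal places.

Frequencies: lead:5, break:4, hard:2, will:2, dark:2, yes:1, until:1, tree:1, wheel:1, brown:1, wide:1, catch:1, field:1, garden:1, roof:1, has:1, week:1, say:1, than:1, wood:1, … (7 more, each freq 1)
Σf² = 75; N² = 1369
Repeat rate = 75 / 1369 = 0.05

0.05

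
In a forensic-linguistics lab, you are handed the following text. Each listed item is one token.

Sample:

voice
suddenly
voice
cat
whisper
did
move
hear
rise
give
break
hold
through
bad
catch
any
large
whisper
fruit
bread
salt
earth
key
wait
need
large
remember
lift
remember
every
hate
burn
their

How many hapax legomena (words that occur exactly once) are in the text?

25

Frequencies: voice:2, whisper:2, large:2, remember:2, suddenly:1, cat:1, did:1, move:1, hear:1, rise:1, give:1, break:1, hold:1, through:1, bad:1, catch:1, any:1, fruit:1, bread:1, salt:1, … (9 more, each freq 1)
Hapax (freq=1): any, bad, bread, break, burn, cat, catch, did, earth, every, fruit, give, hate, hear, hold, key, lift, move, need, rise, salt, suddenly, their, through, wait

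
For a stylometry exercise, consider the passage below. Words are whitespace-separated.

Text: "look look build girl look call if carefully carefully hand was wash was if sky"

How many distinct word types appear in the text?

10

Distinct types: {build, call, carefully, girl, hand, if, look, sky, was, wash}
V = 10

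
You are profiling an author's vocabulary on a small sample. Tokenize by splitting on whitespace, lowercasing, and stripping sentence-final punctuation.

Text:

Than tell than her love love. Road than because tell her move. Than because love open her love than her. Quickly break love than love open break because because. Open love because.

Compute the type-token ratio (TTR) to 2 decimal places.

N = 32 tokens, V = 10 types.
TTR = V / N = 10 / 32 = 0.31

0.31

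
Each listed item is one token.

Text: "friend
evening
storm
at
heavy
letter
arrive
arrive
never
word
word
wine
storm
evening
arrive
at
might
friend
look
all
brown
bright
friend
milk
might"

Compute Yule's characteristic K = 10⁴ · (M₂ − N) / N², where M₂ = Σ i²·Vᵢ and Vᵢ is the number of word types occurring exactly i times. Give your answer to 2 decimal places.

Frequencies: friend:3, arrive:3, evening:2, storm:2, at:2, word:2, might:2, heavy:1, letter:1, never:1, wine:1, look:1, all:1, brown:1, bright:1, milk:1
N = 25. Frequency spectrum: V_1=9, V_2=5, V_3=2
M₂ = 1²·9 + 2²·5 + 3²·2 = 47
K = 10000 × (47 − 25) / 25² = 352.00

352.00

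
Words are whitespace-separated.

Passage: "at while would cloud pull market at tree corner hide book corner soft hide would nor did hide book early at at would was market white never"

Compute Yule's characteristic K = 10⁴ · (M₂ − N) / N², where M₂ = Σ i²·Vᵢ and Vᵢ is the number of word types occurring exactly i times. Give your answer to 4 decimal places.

Frequencies: at:4, would:3, hide:3, market:2, corner:2, book:2, while:1, cloud:1, pull:1, tree:1, soft:1, nor:1, did:1, early:1, was:1, white:1, never:1
N = 27. Frequency spectrum: V_1=11, V_2=3, V_3=2, V_4=1
M₂ = 1²·11 + 2²·3 + 3²·2 + 4²·1 = 57
K = 10000 × (57 − 27) / 27² = 411.5226

411.5226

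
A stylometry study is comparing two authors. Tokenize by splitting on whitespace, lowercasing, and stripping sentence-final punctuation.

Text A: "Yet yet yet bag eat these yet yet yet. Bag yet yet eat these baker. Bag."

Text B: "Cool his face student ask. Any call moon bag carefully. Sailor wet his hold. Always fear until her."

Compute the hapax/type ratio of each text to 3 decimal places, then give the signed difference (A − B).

-0.741

A: hapax=1, V=5, ratio=0.200
B: hapax=16, V=17, ratio=0.941
Difference = 0.200 − 0.941 = -0.741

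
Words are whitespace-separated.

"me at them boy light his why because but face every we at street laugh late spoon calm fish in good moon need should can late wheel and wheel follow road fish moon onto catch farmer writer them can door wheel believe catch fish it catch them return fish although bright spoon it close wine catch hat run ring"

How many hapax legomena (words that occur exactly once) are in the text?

Frequencies: fish:4, catch:4, them:3, wheel:3, at:2, late:2, spoon:2, moon:2, can:2, it:2, me:1, boy:1, light:1, his:1, why:1, because:1, but:1, face:1, every:1, we:1, … (23 more, each freq 1)
Hapax (freq=1): although, and, because, believe, boy, bright, but, calm, close, door, every, face, farmer, follow, good, hat, his, in, laugh, light, me, need, onto, return, ring, road, run, should, street, we, why, wine, writer

33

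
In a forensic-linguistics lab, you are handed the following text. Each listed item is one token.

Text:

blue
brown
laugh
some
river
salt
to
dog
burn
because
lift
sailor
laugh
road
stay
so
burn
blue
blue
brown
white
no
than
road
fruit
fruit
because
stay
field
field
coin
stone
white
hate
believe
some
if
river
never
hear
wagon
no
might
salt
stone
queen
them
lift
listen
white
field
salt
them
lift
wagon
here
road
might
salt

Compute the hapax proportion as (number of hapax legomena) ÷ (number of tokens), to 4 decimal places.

0.2373

Frequencies: salt:4, blue:3, lift:3, road:3, white:3, field:3, brown:2, laugh:2, some:2, river:2, burn:2, because:2, stay:2, no:2, fruit:2, stone:2, wagon:2, might:2, them:2, to:1, … (13 more, each freq 1)
Hapax count = 14; token count = 59.
Ratio = 14 / 59 = 0.2373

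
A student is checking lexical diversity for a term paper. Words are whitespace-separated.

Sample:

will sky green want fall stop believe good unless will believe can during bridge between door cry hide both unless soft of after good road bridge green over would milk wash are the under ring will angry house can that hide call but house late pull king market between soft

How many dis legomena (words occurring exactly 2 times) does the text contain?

10

Frequencies: will:3, green:2, believe:2, good:2, unless:2, can:2, bridge:2, between:2, hide:2, soft:2, house:2, sky:1, want:1, fall:1, stop:1, during:1, door:1, cry:1, both:1, of:1, … (18 more, each freq 1)
Words with frequency 2: believe, between, bridge, can, good, green, hide, house, soft, unless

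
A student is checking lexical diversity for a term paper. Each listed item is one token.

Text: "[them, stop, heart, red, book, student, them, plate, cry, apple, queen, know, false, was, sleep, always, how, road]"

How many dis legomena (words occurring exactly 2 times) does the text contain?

1

Frequencies: them:2, stop:1, heart:1, red:1, book:1, student:1, plate:1, cry:1, apple:1, queen:1, know:1, false:1, was:1, sleep:1, always:1, how:1, road:1
Words with frequency 2: them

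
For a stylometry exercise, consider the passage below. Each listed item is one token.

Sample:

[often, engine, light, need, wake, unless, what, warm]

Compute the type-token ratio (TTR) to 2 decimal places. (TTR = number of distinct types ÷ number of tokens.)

1.00

N = 8 tokens, V = 8 types.
TTR = V / N = 8 / 8 = 1.00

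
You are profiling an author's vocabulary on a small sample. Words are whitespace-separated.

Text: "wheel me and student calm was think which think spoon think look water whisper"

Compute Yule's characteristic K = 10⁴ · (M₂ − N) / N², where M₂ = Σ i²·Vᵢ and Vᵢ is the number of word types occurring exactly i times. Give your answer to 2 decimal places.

Frequencies: think:3, wheel:1, me:1, and:1, student:1, calm:1, was:1, which:1, spoon:1, look:1, water:1, whisper:1
N = 14. Frequency spectrum: V_1=11, V_3=1
M₂ = 1²·11 + 3²·1 = 20
K = 10000 × (20 − 14) / 14² = 306.12

306.12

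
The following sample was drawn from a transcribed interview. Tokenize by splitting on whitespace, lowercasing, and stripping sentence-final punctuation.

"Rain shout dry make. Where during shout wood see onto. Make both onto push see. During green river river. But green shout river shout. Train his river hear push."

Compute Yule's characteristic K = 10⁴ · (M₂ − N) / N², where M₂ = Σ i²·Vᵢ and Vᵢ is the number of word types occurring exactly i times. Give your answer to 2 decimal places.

428.06

Frequencies: shout:4, river:4, make:2, during:2, see:2, onto:2, push:2, green:2, rain:1, dry:1, where:1, wood:1, both:1, but:1, train:1, his:1, hear:1
N = 29. Frequency spectrum: V_1=9, V_2=6, V_4=2
M₂ = 1²·9 + 2²·6 + 4²·2 = 65
K = 10000 × (65 − 29) / 29² = 428.06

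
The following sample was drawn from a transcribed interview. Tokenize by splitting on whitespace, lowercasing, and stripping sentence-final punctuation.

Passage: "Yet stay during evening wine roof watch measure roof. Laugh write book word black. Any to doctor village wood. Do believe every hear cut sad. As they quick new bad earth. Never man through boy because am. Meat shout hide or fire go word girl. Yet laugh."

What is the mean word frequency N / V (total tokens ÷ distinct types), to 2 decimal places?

N = 47 tokens, V = 43 types.
Mean frequency = N / V = 47 / 43 = 1.09

1.09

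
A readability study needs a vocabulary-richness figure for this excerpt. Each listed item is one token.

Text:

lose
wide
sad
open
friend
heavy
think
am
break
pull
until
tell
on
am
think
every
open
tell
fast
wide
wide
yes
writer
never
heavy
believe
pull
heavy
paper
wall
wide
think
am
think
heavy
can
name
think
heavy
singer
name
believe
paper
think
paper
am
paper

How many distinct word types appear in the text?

24

Distinct types: {am, believe, break, can, every, fast, friend, heavy, lose, name, never, on, open, paper, pull, sad, singer, tell, think, until, wall, wide, writer, yes}
V = 24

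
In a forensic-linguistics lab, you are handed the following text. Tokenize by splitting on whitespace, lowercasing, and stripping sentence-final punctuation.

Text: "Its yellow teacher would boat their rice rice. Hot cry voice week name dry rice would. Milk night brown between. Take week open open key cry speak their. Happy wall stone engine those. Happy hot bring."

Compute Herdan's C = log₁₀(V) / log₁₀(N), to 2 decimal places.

0.92

N = 36, V = 27.
log₁₀(V) = 1.431364, log₁₀(N) = 1.556303
C = 1.431364 / 1.556303 = 0.92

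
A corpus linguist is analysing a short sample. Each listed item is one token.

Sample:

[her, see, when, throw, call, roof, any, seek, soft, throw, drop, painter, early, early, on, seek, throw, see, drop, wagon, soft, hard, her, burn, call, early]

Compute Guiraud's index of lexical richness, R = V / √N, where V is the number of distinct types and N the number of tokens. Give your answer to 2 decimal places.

3.14

N = 26, V = 16.
√N = 5.099020
R = 16 / 5.099020 = 3.14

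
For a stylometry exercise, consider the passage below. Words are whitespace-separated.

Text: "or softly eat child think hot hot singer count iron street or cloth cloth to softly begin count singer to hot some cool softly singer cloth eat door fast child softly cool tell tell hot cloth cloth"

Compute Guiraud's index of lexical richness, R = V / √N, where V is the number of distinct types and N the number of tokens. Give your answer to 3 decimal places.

2.959

N = 37, V = 18.
√N = 6.082763
R = 18 / 6.082763 = 2.959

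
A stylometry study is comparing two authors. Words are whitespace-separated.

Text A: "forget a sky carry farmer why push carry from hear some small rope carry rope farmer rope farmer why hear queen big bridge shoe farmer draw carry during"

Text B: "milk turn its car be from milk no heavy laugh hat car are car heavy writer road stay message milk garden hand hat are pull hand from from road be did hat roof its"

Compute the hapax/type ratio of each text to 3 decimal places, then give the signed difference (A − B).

0.222

A: hapax=13, V=18, ratio=0.722
B: hapax=10, V=20, ratio=0.500
Difference = 0.722 − 0.500 = 0.222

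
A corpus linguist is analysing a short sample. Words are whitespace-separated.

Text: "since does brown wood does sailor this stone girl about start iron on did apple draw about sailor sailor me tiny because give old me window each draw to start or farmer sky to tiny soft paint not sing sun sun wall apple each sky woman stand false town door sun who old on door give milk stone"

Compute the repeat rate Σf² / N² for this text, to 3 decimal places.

Frequencies: sailor:3, sun:3, does:2, stone:2, about:2, start:2, on:2, apple:2, draw:2, me:2, tiny:2, give:2, old:2, each:2, to:2, sky:2, door:2, since:1, brown:1, wood:1, … (19 more, each freq 1)
Σf² = 100; N² = 3364
Repeat rate = 100 / 3364 = 0.030

0.030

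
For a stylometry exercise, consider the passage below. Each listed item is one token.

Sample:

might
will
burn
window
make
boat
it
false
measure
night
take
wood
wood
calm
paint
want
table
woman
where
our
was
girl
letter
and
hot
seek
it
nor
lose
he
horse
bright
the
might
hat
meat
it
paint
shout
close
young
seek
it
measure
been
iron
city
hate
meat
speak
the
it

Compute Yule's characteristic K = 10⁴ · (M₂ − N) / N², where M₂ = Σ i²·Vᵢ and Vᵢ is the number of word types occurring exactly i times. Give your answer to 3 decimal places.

125.740

Frequencies: it:5, might:2, measure:2, wood:2, paint:2, seek:2, the:2, meat:2, will:1, burn:1, window:1, make:1, boat:1, false:1, night:1, take:1, calm:1, want:1, table:1, woman:1, … (21 more, each freq 1)
N = 52. Frequency spectrum: V_1=33, V_2=7, V_5=1
M₂ = 1²·33 + 2²·7 + 5²·1 = 86
K = 10000 × (86 − 52) / 52² = 125.740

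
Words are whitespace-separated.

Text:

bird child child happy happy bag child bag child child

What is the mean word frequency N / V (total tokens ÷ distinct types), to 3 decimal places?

2.500

N = 10 tokens, V = 4 types.
Mean frequency = N / V = 10 / 4 = 2.500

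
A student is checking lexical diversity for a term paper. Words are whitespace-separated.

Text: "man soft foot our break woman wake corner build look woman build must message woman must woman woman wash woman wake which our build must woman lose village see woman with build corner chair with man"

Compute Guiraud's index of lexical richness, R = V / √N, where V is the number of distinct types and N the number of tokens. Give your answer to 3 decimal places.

3.167

N = 36, V = 19.
√N = 6.000000
R = 19 / 6.000000 = 3.167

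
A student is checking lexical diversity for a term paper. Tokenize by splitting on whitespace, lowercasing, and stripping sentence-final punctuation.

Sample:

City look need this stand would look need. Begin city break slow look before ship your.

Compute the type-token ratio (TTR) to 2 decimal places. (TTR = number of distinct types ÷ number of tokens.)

0.75

N = 16 tokens, V = 12 types.
TTR = V / N = 12 / 16 = 0.75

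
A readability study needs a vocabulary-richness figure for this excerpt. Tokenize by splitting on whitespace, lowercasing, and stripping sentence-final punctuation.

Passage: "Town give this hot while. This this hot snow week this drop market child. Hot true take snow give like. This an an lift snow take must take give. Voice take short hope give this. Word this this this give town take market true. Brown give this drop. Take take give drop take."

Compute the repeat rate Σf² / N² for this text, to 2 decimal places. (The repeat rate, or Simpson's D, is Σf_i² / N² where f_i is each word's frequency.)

0.10

Frequencies: this:10, take:8, give:7, hot:3, snow:3, drop:3, town:2, market:2, true:2, an:2, while:1, week:1, child:1, like:1, lift:1, must:1, voice:1, short:1, hope:1, word:1, … (1 more, each freq 1)
Σf² = 267; N² = 2809
Repeat rate = 267 / 2809 = 0.10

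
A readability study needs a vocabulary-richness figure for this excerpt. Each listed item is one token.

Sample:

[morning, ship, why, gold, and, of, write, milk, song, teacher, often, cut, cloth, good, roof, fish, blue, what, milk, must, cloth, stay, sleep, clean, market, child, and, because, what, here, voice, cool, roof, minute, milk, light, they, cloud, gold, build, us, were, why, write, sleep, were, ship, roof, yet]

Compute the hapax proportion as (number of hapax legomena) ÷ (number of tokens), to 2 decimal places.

Frequencies: milk:3, roof:3, ship:2, why:2, gold:2, and:2, write:2, cloth:2, what:2, sleep:2, were:2, morning:1, of:1, song:1, teacher:1, often:1, cut:1, good:1, fish:1, blue:1, … (16 more, each freq 1)
Hapax count = 25; token count = 49.
Ratio = 25 / 49 = 0.51

0.51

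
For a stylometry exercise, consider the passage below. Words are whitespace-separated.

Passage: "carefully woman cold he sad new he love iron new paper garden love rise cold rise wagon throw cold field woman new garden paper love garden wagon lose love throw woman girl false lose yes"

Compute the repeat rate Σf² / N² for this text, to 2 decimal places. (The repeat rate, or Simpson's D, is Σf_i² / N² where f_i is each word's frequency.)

0.07

Frequencies: love:4, woman:3, cold:3, new:3, garden:3, he:2, paper:2, rise:2, wagon:2, throw:2, lose:2, carefully:1, sad:1, iron:1, field:1, girl:1, false:1, yes:1
Σf² = 83; N² = 1225
Repeat rate = 83 / 1225 = 0.07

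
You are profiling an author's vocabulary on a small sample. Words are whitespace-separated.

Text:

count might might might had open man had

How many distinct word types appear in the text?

Distinct types: {count, had, man, might, open}
V = 5

5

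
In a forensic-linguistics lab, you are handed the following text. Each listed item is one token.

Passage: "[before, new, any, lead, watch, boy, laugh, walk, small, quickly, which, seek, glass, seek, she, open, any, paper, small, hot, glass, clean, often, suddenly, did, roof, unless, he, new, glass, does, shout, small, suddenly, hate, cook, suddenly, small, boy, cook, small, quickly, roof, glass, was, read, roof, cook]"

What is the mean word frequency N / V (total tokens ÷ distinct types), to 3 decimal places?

N = 48 tokens, V = 30 types.
Mean frequency = N / V = 48 / 30 = 1.600

1.600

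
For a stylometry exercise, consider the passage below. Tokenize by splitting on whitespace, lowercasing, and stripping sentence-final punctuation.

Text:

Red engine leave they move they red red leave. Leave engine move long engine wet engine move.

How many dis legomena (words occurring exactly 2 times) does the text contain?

Frequencies: engine:4, red:3, leave:3, move:3, they:2, long:1, wet:1
Words with frequency 2: they

1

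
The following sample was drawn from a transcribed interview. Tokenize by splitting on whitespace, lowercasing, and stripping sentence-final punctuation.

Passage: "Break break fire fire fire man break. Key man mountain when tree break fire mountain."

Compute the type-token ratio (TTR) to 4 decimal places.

N = 15 tokens, V = 7 types.
TTR = V / N = 7 / 15 = 0.4667

0.4667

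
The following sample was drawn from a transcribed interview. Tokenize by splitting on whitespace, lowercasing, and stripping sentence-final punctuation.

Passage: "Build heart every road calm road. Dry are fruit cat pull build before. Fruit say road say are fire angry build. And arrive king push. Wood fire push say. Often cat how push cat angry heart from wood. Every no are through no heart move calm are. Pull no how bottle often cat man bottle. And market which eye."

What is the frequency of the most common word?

4

Frequencies: are:4, cat:4, build:3, heart:3, road:3, say:3, push:3, no:3, every:2, calm:2, fruit:2, pull:2, fire:2, angry:2, and:2, wood:2, often:2, how:2, bottle:2, dry:1, … (10 more, each freq 1)
Most common: 'are' with frequency 4.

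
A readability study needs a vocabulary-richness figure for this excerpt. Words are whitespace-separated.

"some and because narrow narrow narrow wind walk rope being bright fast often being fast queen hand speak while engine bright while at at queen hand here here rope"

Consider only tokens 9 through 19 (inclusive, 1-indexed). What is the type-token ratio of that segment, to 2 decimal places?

0.82

Segment tokens 9–19: rope, being, bright, fast, often, being, fast, queen, hand, speak, while
Segment N = 11, segment V = 9.
TTR = 9 / 11 = 0.82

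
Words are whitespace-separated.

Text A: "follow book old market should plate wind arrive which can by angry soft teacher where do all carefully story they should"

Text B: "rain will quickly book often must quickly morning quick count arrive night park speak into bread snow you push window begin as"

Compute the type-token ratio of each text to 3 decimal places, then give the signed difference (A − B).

-0.003

TTR(A) = 20/21 = 0.952
TTR(B) = 21/22 = 0.955
Difference = 0.952 − 0.955 = -0.003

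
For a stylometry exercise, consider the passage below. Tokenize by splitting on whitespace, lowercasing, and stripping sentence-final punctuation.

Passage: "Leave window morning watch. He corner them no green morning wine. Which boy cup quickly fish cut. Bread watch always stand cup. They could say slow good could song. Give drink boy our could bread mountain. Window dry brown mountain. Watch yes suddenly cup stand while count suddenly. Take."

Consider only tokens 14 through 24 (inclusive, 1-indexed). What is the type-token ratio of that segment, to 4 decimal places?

0.9091

Segment tokens 14–24: cup, quickly, fish, cut, bread, watch, always, stand, cup, they, could
Segment N = 11, segment V = 10.
TTR = 10 / 11 = 0.9091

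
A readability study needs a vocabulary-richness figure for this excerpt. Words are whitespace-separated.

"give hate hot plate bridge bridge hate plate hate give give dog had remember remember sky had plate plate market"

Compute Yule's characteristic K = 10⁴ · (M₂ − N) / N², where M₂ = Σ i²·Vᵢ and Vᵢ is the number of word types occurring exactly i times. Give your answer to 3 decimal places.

Frequencies: plate:4, give:3, hate:3, bridge:2, had:2, remember:2, hot:1, dog:1, sky:1, market:1
N = 20. Frequency spectrum: V_1=4, V_2=3, V_3=2, V_4=1
M₂ = 1²·4 + 2²·3 + 3²·2 + 4²·1 = 50
K = 10000 × (50 − 20) / 20² = 750.000

750.000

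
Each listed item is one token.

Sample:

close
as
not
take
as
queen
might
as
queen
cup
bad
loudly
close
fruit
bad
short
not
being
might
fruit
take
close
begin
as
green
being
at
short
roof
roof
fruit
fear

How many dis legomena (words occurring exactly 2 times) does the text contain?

Frequencies: as:4, close:3, fruit:3, not:2, take:2, queen:2, might:2, bad:2, short:2, being:2, roof:2, cup:1, loudly:1, begin:1, green:1, at:1, fear:1
Words with frequency 2: bad, being, might, not, queen, roof, short, take

8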